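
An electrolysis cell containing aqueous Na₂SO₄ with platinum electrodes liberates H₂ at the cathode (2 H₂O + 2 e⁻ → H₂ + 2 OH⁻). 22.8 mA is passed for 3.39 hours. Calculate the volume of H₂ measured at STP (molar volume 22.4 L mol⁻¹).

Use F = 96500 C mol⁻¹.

0.0323 L

Q = I·t = 0.02280 A × 12204 s = 278.3 C.
n(e⁻) = Q/F = 278.3 / 96500 = 0.002883 mol.
2 electrons are transferred per H₂ molecule, so n(H₂) = 0.002883 / 2 = 0.001442 mol.
V = n × V_m = 0.001442 × 22.4 = 0.0323 L.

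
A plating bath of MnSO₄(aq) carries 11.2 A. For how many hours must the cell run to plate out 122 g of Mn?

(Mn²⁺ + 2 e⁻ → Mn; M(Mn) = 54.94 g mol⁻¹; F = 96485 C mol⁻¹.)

n(Mn) = m/M = 122 / 54.94 = 2.221 mol.
Each Mn atom requires 2 electrons, so n(e⁻) = 2 × 2.221 = 4.441 mol.
Q = n(e⁻)·F = 4.441 × 96485 = 428500 C.
t = Q/I = 428500 / 11.20 A = 38260 s = 10.6 h.

10.6 h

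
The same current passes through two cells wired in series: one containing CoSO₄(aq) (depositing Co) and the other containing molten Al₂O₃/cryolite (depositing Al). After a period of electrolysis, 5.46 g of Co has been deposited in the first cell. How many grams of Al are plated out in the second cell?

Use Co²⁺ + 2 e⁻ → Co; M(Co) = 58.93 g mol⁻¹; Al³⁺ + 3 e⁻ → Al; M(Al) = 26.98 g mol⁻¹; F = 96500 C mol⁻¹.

n(Co) = 5.46 / 58.93 = 0.09265 mol.
Since Co²⁺ + 2 e⁻ → Co, n(e⁻) passed = 2 × 0.09265 = 0.1853 mol.
Cells in series carry the same charge, so the same 0.1853 mol of electrons passes through cell 2.
Al³⁺ + 3 e⁻ → Al, so n(Al) = 0.1853 / 3 = 0.06177 mol.
m(Al) = 0.06177 × 26.98 = 1.67 g.

1.67 g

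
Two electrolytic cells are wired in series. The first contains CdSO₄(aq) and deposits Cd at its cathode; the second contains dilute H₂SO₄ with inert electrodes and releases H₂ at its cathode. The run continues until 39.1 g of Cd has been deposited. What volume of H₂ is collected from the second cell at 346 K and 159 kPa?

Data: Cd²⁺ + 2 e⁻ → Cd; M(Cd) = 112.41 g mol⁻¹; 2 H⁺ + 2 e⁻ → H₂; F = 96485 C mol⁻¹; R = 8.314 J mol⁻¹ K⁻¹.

n(Cd) = 39.1 / 112.41 = 0.3478 mol, so n(e⁻) = 2 × 0.3478 = 0.6957 mol.
The cells are in series, so the same 0.6957 mol of electrons passes through the second cell.
2 H⁺ + 2 e⁻ → H₂ — 2 mol e⁻ per mol H₂, so n(H₂) = 0.6957/2 = 0.3478 mol.
V = nRT/P = (0.3478 × 8.314 × 346) / (159 × 10³) = 0.00629 m³ = 6.29 L.

6.29 L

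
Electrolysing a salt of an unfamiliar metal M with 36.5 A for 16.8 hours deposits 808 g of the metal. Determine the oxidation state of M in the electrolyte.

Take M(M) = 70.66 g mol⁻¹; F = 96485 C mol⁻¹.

Q = I·t = 36.50 A × 60480 s = 2208000 C, so n(e⁻) = 2208000/96485 = 22.88 mol.
n(M) deposited = 808 / 70.66 = 11.44 mol.
Electrons per atom = n(e⁻)/n(M) = 22.88 / 11.44 = 2.00 ≈ 2, so the ion is M²⁺.

+2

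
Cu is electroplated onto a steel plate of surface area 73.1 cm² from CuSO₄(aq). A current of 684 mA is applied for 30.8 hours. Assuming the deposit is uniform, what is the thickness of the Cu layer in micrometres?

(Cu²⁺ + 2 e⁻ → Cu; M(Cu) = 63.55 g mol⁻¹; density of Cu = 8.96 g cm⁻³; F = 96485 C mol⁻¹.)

Q = I·t = 0.6840 × 110880 = 75840 C; n(e⁻) = 0.7860 mol.
n(Cu) = n(e⁻)/2 = 0.3930 mol, so m = 0.3930 × 63.55 = 24.98 g.
Volume = m/ρ = 24.98 / 8.96 = 2.788 cm³.
Thickness = V/A = 2.788 / 73.1 = 0.0381 cm = 381 μm.

381 μm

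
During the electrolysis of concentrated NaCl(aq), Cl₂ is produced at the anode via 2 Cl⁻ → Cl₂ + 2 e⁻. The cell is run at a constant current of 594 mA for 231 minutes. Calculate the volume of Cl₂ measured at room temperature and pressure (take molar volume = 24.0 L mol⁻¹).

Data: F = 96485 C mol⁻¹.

1.02 L

Q = I·t = 0.5940 A × 13860 s = 8233 C.
n(e⁻) = Q/F = 8233 / 96485 = 0.08533 mol.
2 electrons are transferred per Cl₂ molecule, so n(Cl₂) = 0.08533 / 2 = 0.04266 mol.
V = n × V_m = 0.04266 × 24.0 = 1.02 L.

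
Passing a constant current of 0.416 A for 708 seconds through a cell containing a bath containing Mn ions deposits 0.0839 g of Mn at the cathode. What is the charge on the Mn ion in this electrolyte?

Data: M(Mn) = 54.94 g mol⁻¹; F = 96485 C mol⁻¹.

+2

Q = I·t = 0.4160 A × 708.00 s = 294.5 C, so n(e⁻) = 294.5/96485 = 0.003053 mol.
n(Mn) deposited = 0.0839 / 54.94 = 0.001527 mol.
Electrons per atom = n(e⁻)/n(Mn) = 0.003053 / 0.001527 = 2.00 ≈ 2, so the ion is Mn²⁺.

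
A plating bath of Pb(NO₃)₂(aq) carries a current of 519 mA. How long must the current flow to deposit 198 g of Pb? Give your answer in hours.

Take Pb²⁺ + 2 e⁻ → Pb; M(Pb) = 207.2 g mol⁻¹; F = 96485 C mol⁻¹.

n(Pb) = m/M = 198 / 207.2 = 0.9556 mol.
Each Pb atom requires 2 electrons, so n(e⁻) = 2 × 0.9556 = 1.911 mol.
Q = n(e⁻)·F = 1.911 × 96485 = 184400 C.
t = Q/I = 184400 / 0.5190 A = 355300 s = 98.7 h.

98.7 h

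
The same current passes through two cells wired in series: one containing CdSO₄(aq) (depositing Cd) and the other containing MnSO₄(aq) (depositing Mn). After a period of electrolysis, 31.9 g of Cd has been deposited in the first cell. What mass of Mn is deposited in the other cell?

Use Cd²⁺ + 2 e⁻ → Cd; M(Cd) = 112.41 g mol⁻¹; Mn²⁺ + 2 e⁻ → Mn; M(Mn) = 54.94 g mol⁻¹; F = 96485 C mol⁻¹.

n(Cd) = 31.9 / 112.41 = 0.2838 mol.
Since Cd²⁺ + 2 e⁻ → Cd, n(e⁻) passed = 2 × 0.2838 = 0.5676 mol.
Cells in series carry the same charge, so the same 0.5676 mol of electrons passes through cell 2.
Mn²⁺ + 2 e⁻ → Mn, so n(Mn) = 0.5676 / 2 = 0.2838 mol.
m(Mn) = 0.2838 × 54.94 = 15.6 g.

15.6 g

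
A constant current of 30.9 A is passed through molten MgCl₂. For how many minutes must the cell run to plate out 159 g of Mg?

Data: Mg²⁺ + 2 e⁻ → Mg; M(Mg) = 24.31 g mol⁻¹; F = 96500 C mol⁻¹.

681 min

n(Mg) = m/M = 159 / 24.31 = 6.541 mol.
Each Mg atom requires 2 electrons, so n(e⁻) = 2 × 6.541 = 13.08 mol.
Q = n(e⁻)·F = 13.08 × 96500 = 1262000 C.
t = Q/I = 1262000 / 30.90 A = 40850 s = 681 min.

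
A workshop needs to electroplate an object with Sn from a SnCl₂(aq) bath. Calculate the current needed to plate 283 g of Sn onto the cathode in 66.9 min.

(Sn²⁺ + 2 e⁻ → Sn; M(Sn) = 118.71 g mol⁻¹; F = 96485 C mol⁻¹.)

n(Sn) = 283 / 118.71 = 2.384 mol.
n(e⁻) = 2 × 2.384 = 4.768 mol.
Q = n(e⁻)·F = 4.768 × 96485 = 460000 C.
I = Q/t = 460000 / 4014.0 s = 115 A.

115 A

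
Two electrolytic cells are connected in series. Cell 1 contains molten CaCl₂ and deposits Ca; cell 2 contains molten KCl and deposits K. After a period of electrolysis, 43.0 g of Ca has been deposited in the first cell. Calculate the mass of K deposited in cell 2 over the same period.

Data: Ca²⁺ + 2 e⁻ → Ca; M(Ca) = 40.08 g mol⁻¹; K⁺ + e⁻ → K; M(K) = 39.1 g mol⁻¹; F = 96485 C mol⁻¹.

n(Ca) = 43.0 / 40.08 = 1.073 mol.
Since Ca²⁺ + 2 e⁻ → Ca, n(e⁻) passed = 2 × 1.073 = 2.146 mol.
Cells in series carry the same charge, so the same 2.146 mol of electrons passes through cell 2.
K⁺ + e⁻ → K, so n(K) = 2.146 / 1 = 2.146 mol.
m(K) = 2.146 × 39.1 = 83.9 g.

83.9 g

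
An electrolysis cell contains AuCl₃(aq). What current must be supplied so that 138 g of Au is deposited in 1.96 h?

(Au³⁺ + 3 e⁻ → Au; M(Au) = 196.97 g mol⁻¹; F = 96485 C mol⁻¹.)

n(Au) = 138 / 196.97 = 0.7006 mol.
n(e⁻) = 3 × 0.7006 = 2.102 mol.
Q = n(e⁻)·F = 2.102 × 96485 = 202800 C.
I = Q/t = 202800 / 7056.0 s = 28.7 A.

28.7 A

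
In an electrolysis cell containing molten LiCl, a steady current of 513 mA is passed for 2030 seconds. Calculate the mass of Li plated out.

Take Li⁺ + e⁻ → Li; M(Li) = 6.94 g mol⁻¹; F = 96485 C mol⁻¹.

Q = I·t = 0.5130 A × 2030.0 s = 1041 C.
n(e⁻) = Q/F = 1041 / 96485 = 0.01079 mol.
Li⁺ + e⁻ → Li, so n(Li) = n(e⁻)/1 = 0.01079 mol.
m = n·M = 0.01079 × 6.94 = 0.0749 g.

0.0749 g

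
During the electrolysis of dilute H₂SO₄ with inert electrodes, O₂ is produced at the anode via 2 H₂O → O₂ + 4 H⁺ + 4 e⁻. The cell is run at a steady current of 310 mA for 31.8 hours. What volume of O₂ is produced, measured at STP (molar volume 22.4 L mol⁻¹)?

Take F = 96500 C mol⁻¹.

Q = I·t = 0.3100 A × 114480 s = 35490 C.
n(e⁻) = Q/F = 35490 / 96500 = 0.3678 mol.
4 electrons are transferred per O₂ molecule, so n(O₂) = 0.3678 / 4 = 0.09194 mol.
V = n × V_m = 0.09194 × 22.4 = 2.06 L.

2.06 L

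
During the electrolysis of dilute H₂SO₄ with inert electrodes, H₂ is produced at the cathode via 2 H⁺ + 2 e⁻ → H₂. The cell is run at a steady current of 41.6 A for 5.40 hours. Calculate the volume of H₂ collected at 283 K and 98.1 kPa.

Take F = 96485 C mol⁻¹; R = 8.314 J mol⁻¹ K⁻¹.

Q = I·t = 41.60 A × 19440 s = 808700 C.
n(e⁻) = Q/F = 808700 / 96485 = 8.382 mol.
2 electrons are transferred per H₂ molecule, so n(H₂) = 8.382 / 2 = 4.191 mol.
V = nRT/P = (4.191 × 8.314 × 283) / (98.1 × 10³ Pa) = 0.101 m³ = 101 L.

101 L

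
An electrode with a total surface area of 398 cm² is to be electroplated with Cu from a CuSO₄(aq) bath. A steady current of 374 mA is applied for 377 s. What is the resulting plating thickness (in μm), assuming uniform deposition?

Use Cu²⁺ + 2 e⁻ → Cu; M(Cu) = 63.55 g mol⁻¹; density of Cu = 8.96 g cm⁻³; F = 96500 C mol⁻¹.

Q = I·t = 0.3740 × 377.00 = 141.0 C; n(e⁻) = 0.001461 mol.
n(Cu) = n(e⁻)/2 = 0.0007306 mol, so m = 0.0007306 × 63.55 = 0.04643 g.
Volume = m/ρ = 0.04643 / 8.96 = 0.005182 cm³.
Thickness = V/A = 0.005182 / 398 = 1.30 × 10⁻⁵ cm = 0.130 μm.

0.130 μm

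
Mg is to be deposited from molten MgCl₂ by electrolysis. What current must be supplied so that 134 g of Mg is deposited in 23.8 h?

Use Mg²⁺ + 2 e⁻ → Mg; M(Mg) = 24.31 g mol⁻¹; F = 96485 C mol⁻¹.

n(Mg) = 134 / 24.31 = 5.512 mol.
n(e⁻) = 2 × 5.512 = 11.02 mol.
Q = n(e⁻)·F = 11.02 × 96485 = 1064000 C.
I = Q/t = 1064000 / 85680 s = 12.4 A.

12.4 A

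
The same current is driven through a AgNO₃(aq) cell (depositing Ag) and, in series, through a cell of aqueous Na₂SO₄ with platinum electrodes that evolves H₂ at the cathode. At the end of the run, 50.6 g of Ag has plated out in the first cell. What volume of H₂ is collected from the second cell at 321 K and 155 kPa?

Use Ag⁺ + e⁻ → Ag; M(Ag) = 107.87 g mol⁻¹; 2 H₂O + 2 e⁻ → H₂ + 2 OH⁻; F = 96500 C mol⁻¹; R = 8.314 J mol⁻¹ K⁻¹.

n(Ag) = 50.6 / 107.87 = 0.4691 mol, so n(e⁻) = 1 × 0.4691 = 0.4691 mol.
The cells are in series, so the same 0.4691 mol of electrons passes through the second cell.
2 H₂O + 2 e⁻ → H₂ + 2 OH⁻ — 2 mol e⁻ per mol H₂, so n(H₂) = 0.4691/2 = 0.2345 mol.
V = nRT/P = (0.2345 × 8.314 × 321) / (155 × 10³) = 0.00404 m³ = 4.04 L.

4.04 L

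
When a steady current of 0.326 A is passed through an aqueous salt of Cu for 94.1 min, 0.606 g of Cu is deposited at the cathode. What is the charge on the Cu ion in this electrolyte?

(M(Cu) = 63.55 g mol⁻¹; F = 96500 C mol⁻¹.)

Q = I·t = 0.3260 A × 5646.0 s = 1841 C, so n(e⁻) = 1841/96500 = 0.01907 mol.
n(Cu) deposited = 0.606 / 63.55 = 0.009536 mol.
Electrons per atom = n(e⁻)/n(Cu) = 0.01907 / 0.009536 = 2.00 ≈ 2, so the ion is Cu²⁺.

+2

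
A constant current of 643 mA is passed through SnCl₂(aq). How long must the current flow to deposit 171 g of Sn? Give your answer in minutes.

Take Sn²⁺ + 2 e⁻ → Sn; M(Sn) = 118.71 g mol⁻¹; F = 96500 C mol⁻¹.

7210 min

n(Sn) = m/M = 171 / 118.71 = 1.440 mol.
Each Sn atom requires 2 electrons, so n(e⁻) = 2 × 1.440 = 2.881 mol.
Q = n(e⁻)·F = 2.881 × 96500 = 278000 C.
t = Q/I = 278000 / 0.6430 A = 432400 s = 7210 min.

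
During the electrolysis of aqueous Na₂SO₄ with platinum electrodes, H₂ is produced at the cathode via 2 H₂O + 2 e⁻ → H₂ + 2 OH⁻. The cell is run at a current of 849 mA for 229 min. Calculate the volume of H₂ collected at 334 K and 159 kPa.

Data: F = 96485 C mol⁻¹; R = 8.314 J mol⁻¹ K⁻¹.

1.06 L

Q = I·t = 0.8490 A × 13740 s = 11670 C.
n(e⁻) = Q/F = 11670 / 96485 = 0.1209 mol.
2 electrons are transferred per H₂ molecule, so n(H₂) = 0.1209 / 2 = 0.06045 mol.
V = nRT/P = (0.06045 × 8.314 × 334) / (159 × 10³ Pa) = 0.00106 m³ = 1.06 L.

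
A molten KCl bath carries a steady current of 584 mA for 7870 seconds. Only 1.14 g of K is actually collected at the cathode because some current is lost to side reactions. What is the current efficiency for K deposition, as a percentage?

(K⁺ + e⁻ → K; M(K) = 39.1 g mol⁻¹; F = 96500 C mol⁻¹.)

Q = I·t = 0.5840 × 7870.0 = 4596 C; n(e⁻) = 4596/96500 = 0.04763 mol.
Theoretical n(K) = n(e⁻)/1 = 0.04763 mol, i.e. m_theo = 0.04763 × 39.1 = 1.862 g.
Efficiency = m_actual / m_theo = 1.14 / 1.862 = 61.2 %.

61.2 %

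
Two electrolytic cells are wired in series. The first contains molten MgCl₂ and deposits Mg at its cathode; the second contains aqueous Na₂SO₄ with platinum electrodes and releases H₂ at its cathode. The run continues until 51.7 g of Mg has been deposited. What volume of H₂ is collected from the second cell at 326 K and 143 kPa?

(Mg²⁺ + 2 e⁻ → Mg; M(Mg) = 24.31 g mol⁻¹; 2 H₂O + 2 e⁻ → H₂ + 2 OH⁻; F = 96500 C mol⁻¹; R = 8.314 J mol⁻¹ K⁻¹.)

n(Mg) = 51.7 / 24.31 = 2.127 mol, so n(e⁻) = 2 × 2.127 = 4.253 mol.
The cells are in series, so the same 4.253 mol of electrons passes through the second cell.
2 H₂O + 2 e⁻ → H₂ + 2 OH⁻ — 2 mol e⁻ per mol H₂, so n(H₂) = 4.253/2 = 2.127 mol.
V = nRT/P = (2.127 × 8.314 × 326) / (143 × 10³) = 0.0403 m³ = 40.3 L.

40.3 L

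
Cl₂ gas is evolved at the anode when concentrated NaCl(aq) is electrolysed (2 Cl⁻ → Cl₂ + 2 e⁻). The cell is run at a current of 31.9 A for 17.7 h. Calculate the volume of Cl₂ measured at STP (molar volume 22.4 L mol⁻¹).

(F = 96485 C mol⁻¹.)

236 L

Q = I·t = 31.90 A × 63720 s = 2033000 C.
n(e⁻) = Q/F = 2033000 / 96485 = 21.07 mol.
2 electrons are transferred per Cl₂ molecule, so n(Cl₂) = 21.07 / 2 = 10.53 mol.
V = n × V_m = 10.53 × 22.4 = 236 L.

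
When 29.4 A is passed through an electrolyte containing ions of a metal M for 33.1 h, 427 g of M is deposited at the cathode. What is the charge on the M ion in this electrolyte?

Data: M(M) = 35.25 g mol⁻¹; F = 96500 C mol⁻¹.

Q = I·t = 29.40 A × 119160 s = 3503000 C, so n(e⁻) = 3503000/96500 = 36.30 mol.
n(M) deposited = 427 / 35.25 = 12.11 mol.
Electrons per atom = n(e⁻)/n(M) = 36.30 / 12.11 = 3.00 ≈ 3, so the ion is M³⁺.

+3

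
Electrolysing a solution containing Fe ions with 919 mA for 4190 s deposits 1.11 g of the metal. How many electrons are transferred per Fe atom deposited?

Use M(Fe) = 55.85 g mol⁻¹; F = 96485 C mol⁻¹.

Q = I·t = 0.9190 A × 4190.0 s = 3851 C, so n(e⁻) = 3851/96485 = 0.03991 mol.
n(Fe) deposited = 1.11 / 55.85 = 0.01987 mol.
Electrons per atom = n(e⁻)/n(Fe) = 0.03991 / 0.01987 = 2.01 ≈ 2, so the ion is Fe²⁺.

2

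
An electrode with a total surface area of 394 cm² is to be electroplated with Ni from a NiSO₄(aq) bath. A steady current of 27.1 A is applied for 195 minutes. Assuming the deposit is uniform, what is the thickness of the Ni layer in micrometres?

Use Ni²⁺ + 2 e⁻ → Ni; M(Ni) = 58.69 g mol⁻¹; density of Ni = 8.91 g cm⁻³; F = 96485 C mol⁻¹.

Q = I·t = 27.10 × 11700 = 317100 C; n(e⁻) = 3.286 mol.
n(Ni) = n(e⁻)/2 = 1.643 mol, so m = 1.643 × 58.69 = 96.43 g.
Volume = m/ρ = 96.43 / 8.91 = 10.82 cm³.
Thickness = V/A = 10.82 / 394 = 0.0275 cm = 275 μm.

275 μm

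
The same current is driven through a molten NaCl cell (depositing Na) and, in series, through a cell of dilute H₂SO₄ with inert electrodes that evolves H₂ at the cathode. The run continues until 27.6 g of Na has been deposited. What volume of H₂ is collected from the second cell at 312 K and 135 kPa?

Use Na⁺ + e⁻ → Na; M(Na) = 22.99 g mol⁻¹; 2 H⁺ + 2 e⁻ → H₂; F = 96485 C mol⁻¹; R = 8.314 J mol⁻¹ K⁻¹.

11.5 L

n(Na) = 27.6 / 22.99 = 1.201 mol, so n(e⁻) = 1 × 1.201 = 1.201 mol.
The cells are in series, so the same 1.201 mol of electrons passes through the second cell.
2 H⁺ + 2 e⁻ → H₂ — 2 mol e⁻ per mol H₂, so n(H₂) = 1.201/2 = 0.6003 mol.
V = nRT/P = (0.6003 × 8.314 × 312) / (135 × 10³) = 0.0115 m³ = 11.5 L.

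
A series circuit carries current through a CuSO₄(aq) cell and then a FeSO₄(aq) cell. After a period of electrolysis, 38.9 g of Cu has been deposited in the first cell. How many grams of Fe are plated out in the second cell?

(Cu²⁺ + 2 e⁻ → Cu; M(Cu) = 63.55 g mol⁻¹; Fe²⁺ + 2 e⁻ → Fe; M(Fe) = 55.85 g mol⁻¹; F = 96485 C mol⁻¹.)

n(Cu) = 38.9 / 63.55 = 0.6121 mol.
Since Cu²⁺ + 2 e⁻ → Cu, n(e⁻) passed = 2 × 0.6121 = 1.224 mol.
Cells in series carry the same charge, so the same 1.224 mol of electrons passes through cell 2.
Fe²⁺ + 2 e⁻ → Fe, so n(Fe) = 1.224 / 2 = 0.6121 mol.
m(Fe) = 0.6121 × 55.85 = 34.2 g.

34.2 g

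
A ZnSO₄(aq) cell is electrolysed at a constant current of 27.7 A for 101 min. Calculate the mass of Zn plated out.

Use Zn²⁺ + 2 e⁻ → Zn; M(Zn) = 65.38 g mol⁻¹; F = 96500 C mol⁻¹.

56.9 g

Q = I·t = 27.70 A × 6060.0 s = 167900 C.
n(e⁻) = Q/F = 167900 / 96500 = 1.740 mol.
Zn²⁺ + 2 e⁻ → Zn, so n(Zn) = n(e⁻)/2 = 0.8698 mol.
m = n·M = 0.8698 × 65.38 = 56.9 g.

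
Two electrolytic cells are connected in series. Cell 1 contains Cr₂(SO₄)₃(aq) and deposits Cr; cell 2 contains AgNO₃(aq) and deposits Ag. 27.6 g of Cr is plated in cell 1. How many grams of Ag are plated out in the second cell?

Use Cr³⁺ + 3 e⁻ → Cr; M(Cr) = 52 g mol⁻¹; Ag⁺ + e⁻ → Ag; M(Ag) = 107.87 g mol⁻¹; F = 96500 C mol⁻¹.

n(Cr) = 27.6 / 52 = 0.5308 mol.
Since Cr³⁺ + 3 e⁻ → Cr, n(e⁻) passed = 3 × 0.5308 = 1.592 mol.
Cells in series carry the same charge, so the same 1.592 mol of electrons passes through cell 2.
Ag⁺ + e⁻ → Ag, so n(Ag) = 1.592 / 1 = 1.592 mol.
m(Ag) = 1.592 × 107.87 = 172 g.

172 g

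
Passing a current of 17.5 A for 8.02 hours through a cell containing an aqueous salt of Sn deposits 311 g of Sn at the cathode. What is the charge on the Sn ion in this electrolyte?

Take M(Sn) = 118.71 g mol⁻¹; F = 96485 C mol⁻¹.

Q = I·t = 17.50 A × 28872 s = 505300 C, so n(e⁻) = 505300/96485 = 5.237 mol.
n(Sn) deposited = 311 / 118.71 = 2.620 mol.
Electrons per atom = n(e⁻)/n(Sn) = 5.237 / 2.620 = 2.00 ≈ 2, so the ion is Sn²⁺.

+2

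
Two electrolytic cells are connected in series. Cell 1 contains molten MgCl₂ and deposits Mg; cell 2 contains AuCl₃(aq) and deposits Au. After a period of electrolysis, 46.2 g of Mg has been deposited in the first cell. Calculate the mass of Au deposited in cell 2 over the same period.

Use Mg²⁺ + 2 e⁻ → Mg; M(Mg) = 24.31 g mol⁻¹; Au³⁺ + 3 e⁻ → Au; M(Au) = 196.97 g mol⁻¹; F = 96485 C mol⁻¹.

n(Mg) = 46.2 / 24.31 = 1.900 mol.
Since Mg²⁺ + 2 e⁻ → Mg, n(e⁻) passed = 2 × 1.900 = 3.801 mol.
Cells in series carry the same charge, so the same 3.801 mol of electrons passes through cell 2.
Au³⁺ + 3 e⁻ → Au, so n(Au) = 3.801 / 3 = 1.267 mol.
m(Au) = 1.267 × 196.97 = 250 g.

250 g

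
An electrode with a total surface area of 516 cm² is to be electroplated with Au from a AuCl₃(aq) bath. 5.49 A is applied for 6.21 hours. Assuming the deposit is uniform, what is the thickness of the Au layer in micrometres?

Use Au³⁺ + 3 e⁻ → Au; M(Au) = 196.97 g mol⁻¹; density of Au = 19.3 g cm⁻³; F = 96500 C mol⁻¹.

83.9 μm

Q = I·t = 5.490 × 22356 = 122700 C; n(e⁻) = 1.272 mol.
n(Au) = n(e⁻)/3 = 0.4240 mol, so m = 0.4240 × 196.97 = 83.51 g.
Volume = m/ρ = 83.51 / 19.3 = 4.327 cm³.
Thickness = V/A = 4.327 / 516 = 0.00839 cm = 83.9 μm.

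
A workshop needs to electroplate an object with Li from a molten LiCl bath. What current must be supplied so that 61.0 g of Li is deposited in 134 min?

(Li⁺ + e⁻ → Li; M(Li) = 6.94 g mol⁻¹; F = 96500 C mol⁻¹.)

105 A

n(Li) = 61.0 / 6.94 = 8.790 mol.
n(e⁻) = 1 × 8.790 = 8.790 mol.
Q = n(e⁻)·F = 8.790 × 96500 = 848200 C.
I = Q/t = 848200 / 8040.0 s = 105 A.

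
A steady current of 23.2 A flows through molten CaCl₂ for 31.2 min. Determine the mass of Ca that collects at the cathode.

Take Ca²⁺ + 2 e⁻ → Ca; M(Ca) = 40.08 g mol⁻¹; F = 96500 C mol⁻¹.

Q = I·t = 23.20 A × 1872.0 s = 43430 C.
n(e⁻) = Q/F = 43430 / 96500 = 0.4501 mol.
Ca²⁺ + 2 e⁻ → Ca, so n(Ca) = n(e⁻)/2 = 0.2250 mol.
m = n·M = 0.2250 × 40.08 = 9.02 g.

9.02 g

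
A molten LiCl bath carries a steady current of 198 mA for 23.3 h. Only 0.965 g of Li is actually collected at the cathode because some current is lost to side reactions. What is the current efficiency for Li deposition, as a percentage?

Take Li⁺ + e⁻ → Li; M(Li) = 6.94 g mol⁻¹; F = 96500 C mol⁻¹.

Q = I·t = 0.1980 × 83880 = 16610 C; n(e⁻) = 16610/96500 = 0.1721 mol.
Theoretical n(Li) = n(e⁻)/1 = 0.1721 mol, i.e. m_theo = 0.1721 × 6.94 = 1.194 g.
Efficiency = m_actual / m_theo = 0.965 / 1.194 = 80.8 %.

80.8 %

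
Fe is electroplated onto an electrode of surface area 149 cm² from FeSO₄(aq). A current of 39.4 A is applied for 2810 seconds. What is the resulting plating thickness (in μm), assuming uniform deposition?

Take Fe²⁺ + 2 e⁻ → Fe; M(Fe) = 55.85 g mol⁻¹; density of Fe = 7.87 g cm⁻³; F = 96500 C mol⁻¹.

273 μm

Q = I·t = 39.40 × 2810.0 = 110700 C; n(e⁻) = 1.147 mol.
n(Fe) = n(e⁻)/2 = 0.5736 mol, so m = 0.5736 × 55.85 = 32.04 g.
Volume = m/ρ = 32.04 / 7.87 = 4.071 cm³.
Thickness = V/A = 4.071 / 149 = 0.0273 cm = 273 μm.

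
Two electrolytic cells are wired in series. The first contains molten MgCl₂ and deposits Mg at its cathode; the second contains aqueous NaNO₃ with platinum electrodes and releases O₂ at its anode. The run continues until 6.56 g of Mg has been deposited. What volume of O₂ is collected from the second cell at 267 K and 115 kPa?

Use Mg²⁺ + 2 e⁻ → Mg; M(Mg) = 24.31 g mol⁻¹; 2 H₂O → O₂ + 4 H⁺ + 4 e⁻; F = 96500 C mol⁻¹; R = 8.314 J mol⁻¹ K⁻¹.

2.60 L

n(Mg) = 6.56 / 24.31 = 0.2698 mol, so n(e⁻) = 2 × 0.2698 = 0.5397 mol.
The cells are in series, so the same 0.5397 mol of electrons passes through the second cell.
2 H₂O → O₂ + 4 H⁺ + 4 e⁻ — 4 mol e⁻ per mol O₂, so n(O₂) = 0.5397/4 = 0.1349 mol.
V = nRT/P = (0.1349 × 8.314 × 267) / (115 × 10³) = 0.00260 m³ = 2.60 L.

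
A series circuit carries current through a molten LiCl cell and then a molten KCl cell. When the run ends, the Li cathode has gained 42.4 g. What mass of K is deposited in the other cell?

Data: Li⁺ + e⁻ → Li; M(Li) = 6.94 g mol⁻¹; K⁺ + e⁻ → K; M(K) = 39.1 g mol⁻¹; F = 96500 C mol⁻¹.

239 g

n(Li) = 42.4 / 6.94 = 6.110 mol.
Since Li⁺ + e⁻ → Li, n(e⁻) passed = 1 × 6.110 = 6.110 mol.
Cells in series carry the same charge, so the same 6.110 mol of electrons passes through cell 2.
K⁺ + e⁻ → K, so n(K) = 6.110 / 1 = 6.110 mol.
m(K) = 6.110 × 39.1 = 239 g.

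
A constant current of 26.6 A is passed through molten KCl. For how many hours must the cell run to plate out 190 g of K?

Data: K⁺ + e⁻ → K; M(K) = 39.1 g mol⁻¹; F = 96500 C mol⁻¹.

4.90 h

n(K) = m/M = 190 / 39.1 = 4.859 mol.
Each K atom requires 1 electron, so n(e⁻) = 1 × 4.859 = 4.859 mol.
Q = n(e⁻)·F = 4.859 × 96500 = 468900 C.
t = Q/I = 468900 / 26.60 A = 17630 s = 4.90 h.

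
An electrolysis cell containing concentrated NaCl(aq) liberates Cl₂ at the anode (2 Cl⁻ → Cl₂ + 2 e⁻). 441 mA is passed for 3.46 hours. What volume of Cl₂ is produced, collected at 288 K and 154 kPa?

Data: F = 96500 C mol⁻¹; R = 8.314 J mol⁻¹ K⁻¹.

Q = I·t = 0.4410 A × 12456 s = 5493 C.
n(e⁻) = Q/F = 5493 / 96500 = 0.05692 mol.
2 electrons are transferred per Cl₂ molecule, so n(Cl₂) = 0.05692 / 2 = 0.02846 mol.
V = nRT/P = (0.02846 × 8.314 × 288) / (154 × 10³ Pa) = 4.43 × 10⁻⁴ m³ = 0.443 L.

0.443 L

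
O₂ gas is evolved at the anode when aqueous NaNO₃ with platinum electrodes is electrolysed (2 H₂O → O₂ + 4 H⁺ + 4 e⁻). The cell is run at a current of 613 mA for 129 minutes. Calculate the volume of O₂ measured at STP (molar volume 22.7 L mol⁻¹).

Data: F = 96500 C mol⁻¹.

Q = I·t = 0.6130 A × 7740.0 s = 4745 C.
n(e⁻) = Q/F = 4745 / 96500 = 0.04917 mol.
4 electrons are transferred per O₂ molecule, so n(O₂) = 0.04917 / 4 = 0.01229 mol.
V = n × V_m = 0.01229 × 22.7 = 0.279 L.

0.279 L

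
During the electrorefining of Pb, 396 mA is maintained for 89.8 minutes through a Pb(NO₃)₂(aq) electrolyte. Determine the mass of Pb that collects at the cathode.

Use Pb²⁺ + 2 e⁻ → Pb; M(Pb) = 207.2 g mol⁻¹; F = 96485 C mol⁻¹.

Q = I·t = 0.3960 A × 5388.0 s = 2134 C.
n(e⁻) = Q/F = 2134 / 96485 = 0.02211 mol.
Pb²⁺ + 2 e⁻ → Pb, so n(Pb) = n(e⁻)/2 = 0.01106 mol.
m = n·M = 0.01106 × 207.2 = 2.29 g.

2.29 g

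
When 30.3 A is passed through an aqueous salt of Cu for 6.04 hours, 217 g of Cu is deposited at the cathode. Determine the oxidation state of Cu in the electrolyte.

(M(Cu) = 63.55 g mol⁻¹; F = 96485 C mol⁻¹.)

Q = I·t = 30.30 A × 21744 s = 658800 C, so n(e⁻) = 658800/96485 = 6.828 mol.
n(Cu) deposited = 217 / 63.55 = 3.415 mol.
Electrons per atom = n(e⁻)/n(Cu) = 6.828 / 3.415 = 2.00 ≈ 2, so the ion is Cu²⁺.

+2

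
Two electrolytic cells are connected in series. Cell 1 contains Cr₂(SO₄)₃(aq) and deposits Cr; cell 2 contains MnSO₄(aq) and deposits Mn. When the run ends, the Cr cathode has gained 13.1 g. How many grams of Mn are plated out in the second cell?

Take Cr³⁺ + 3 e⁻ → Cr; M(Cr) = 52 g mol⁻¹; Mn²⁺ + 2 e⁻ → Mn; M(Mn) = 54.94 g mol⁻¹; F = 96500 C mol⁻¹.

20.8 g

n(Cr) = 13.1 / 52 = 0.2519 mol.
Since Cr³⁺ + 3 e⁻ → Cr, n(e⁻) passed = 3 × 0.2519 = 0.7558 mol.
Cells in series carry the same charge, so the same 0.7558 mol of electrons passes through cell 2.
Mn²⁺ + 2 e⁻ → Mn, so n(Mn) = 0.7558 / 2 = 0.3779 mol.
m(Mn) = 0.3779 × 54.94 = 20.8 g.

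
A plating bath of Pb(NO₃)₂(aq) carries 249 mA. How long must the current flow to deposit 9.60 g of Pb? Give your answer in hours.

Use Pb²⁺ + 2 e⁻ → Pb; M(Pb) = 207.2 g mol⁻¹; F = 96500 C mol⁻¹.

n(Pb) = m/M = 9.60 / 207.2 = 0.04633 mol.
Each Pb atom requires 2 electrons, so n(e⁻) = 2 × 0.04633 = 0.09266 mol.
Q = n(e⁻)·F = 0.09266 × 96500 = 8942 C.
t = Q/I = 8942 / 0.2490 A = 35910 s = 9.98 h.

9.98 h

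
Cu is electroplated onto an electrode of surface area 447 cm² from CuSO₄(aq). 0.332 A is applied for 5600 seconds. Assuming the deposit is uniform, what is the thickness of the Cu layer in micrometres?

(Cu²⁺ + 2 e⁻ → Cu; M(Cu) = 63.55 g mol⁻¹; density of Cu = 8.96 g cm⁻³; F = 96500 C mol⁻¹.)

1.53 μm

Q = I·t = 0.3320 × 5600.0 = 1859 C; n(e⁻) = 0.01927 mol.
n(Cu) = n(e⁻)/2 = 0.009633 mol, so m = 0.009633 × 63.55 = 0.6122 g.
Volume = m/ρ = 0.6122 / 8.96 = 0.06832 cm³.
Thickness = V/A = 0.06832 / 447 = 1.53 × 10⁻⁴ cm = 1.53 μm.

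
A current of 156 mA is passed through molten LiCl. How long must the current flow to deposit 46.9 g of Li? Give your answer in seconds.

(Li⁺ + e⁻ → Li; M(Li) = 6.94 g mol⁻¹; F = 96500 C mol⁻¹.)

4.18 × 10⁶ s

n(Li) = m/M = 46.9 / 6.94 = 6.758 mol.
Each Li atom requires 1 electron, so n(e⁻) = 1 × 6.758 = 6.758 mol.
Q = n(e⁻)·F = 6.758 × 96500 = 652100 C.
t = Q/I = 652100 / 0.1560 A = 4180000 s.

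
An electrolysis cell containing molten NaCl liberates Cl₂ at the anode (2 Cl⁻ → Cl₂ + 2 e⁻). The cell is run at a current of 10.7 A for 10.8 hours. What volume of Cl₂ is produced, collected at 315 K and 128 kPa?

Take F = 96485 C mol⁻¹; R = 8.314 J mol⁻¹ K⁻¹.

44.1 L

Q = I·t = 10.70 A × 38880 s = 416000 C.
n(e⁻) = Q/F = 416000 / 96485 = 4.312 mol.
2 electrons are transferred per Cl₂ molecule, so n(Cl₂) = 4.312 / 2 = 2.156 mol.
V = nRT/P = (2.156 × 8.314 × 315) / (128 × 10³ Pa) = 0.0441 m³ = 44.1 L.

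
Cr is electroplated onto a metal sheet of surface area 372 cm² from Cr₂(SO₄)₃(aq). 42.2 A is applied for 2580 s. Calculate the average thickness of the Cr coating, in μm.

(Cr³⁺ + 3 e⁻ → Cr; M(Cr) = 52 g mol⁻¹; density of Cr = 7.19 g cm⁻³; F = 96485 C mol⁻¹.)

Q = I·t = 42.20 × 2580.0 = 108900 C; n(e⁻) = 1.128 mol.
n(Cr) = n(e⁻)/3 = 0.3761 mol, so m = 0.3761 × 52 = 19.56 g.
Volume = m/ρ = 19.56 / 7.19 = 2.720 cm³.
Thickness = V/A = 2.720 / 372 = 0.00731 cm = 73.1 μm.

73.1 μm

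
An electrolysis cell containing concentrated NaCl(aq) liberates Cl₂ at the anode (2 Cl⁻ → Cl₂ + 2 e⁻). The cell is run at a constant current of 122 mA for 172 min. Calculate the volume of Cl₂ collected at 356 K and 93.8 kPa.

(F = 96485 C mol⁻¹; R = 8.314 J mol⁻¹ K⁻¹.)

Q = I·t = 0.1220 A × 10320 s = 1259 C.
n(e⁻) = Q/F = 1259 / 96485 = 0.01305 mol.
2 electrons are transferred per Cl₂ molecule, so n(Cl₂) = 0.01305 / 2 = 0.006525 mol.
V = nRT/P = (0.006525 × 8.314 × 356) / (93.8 × 10³ Pa) = 2.06 × 10⁻⁴ m³ = 0.206 L.

0.206 L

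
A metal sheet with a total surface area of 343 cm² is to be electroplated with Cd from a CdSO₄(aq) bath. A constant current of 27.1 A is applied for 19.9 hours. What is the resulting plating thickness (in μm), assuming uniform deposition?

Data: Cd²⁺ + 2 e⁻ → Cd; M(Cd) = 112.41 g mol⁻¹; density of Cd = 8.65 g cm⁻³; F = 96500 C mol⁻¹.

3810 μm

Q = I·t = 27.10 × 71640 = 1941000 C; n(e⁻) = 20.12 mol.
n(Cd) = n(e⁻)/2 = 10.06 mol, so m = 10.06 × 112.41 = 1131 g.
Volume = m/ρ = 1131 / 8.65 = 130.7 cm³.
Thickness = V/A = 130.7 / 343 = 0.381 cm = 3810 μm.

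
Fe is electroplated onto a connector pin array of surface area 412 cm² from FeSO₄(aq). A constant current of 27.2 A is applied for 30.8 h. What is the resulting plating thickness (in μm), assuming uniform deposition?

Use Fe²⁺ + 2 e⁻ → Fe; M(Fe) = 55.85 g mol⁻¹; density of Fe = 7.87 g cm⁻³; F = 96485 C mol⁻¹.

2690 μm

Q = I·t = 27.20 × 110880 = 3016000 C; n(e⁻) = 31.26 mol.
n(Fe) = n(e⁻)/2 = 15.63 mol, so m = 15.63 × 55.85 = 872.9 g.
Volume = m/ρ = 872.9 / 7.87 = 110.9 cm³.
Thickness = V/A = 110.9 / 412 = 0.269 cm = 2690 μm.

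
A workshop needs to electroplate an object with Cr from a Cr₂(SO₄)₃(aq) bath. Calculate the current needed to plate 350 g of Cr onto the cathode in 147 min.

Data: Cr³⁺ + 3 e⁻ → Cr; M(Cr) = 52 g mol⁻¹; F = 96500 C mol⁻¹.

n(Cr) = 350 / 52 = 6.731 mol.
n(e⁻) = 3 × 6.731 = 20.19 mol.
Q = n(e⁻)·F = 20.19 × 96500 = 1949000 C.
I = Q/t = 1949000 / 8820.0 s = 221 A.

221 A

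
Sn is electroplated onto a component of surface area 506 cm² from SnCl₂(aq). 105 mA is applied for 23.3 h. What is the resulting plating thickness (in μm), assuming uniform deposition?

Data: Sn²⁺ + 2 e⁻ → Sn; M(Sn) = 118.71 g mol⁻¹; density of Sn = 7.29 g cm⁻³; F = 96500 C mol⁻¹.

14.7 μm

Q = I·t = 0.1050 × 83880 = 8807 C; n(e⁻) = 0.09127 mol.
n(Sn) = n(e⁻)/2 = 0.04563 mol, so m = 0.04563 × 118.71 = 5.417 g.
Volume = m/ρ = 5.417 / 7.29 = 0.7431 cm³.
Thickness = V/A = 0.7431 / 506 = 0.00147 cm = 14.7 μm.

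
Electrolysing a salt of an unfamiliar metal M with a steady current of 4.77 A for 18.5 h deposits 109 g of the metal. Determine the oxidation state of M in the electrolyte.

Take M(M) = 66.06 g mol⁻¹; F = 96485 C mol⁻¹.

Q = I·t = 4.770 A × 66600 s = 317700 C, so n(e⁻) = 317700/96485 = 3.293 mol.
n(M) deposited = 109 / 66.06 = 1.650 mol.
Electrons per atom = n(e⁻)/n(M) = 3.293 / 1.650 = 2.00 ≈ 2, so the ion is M²⁺.

+2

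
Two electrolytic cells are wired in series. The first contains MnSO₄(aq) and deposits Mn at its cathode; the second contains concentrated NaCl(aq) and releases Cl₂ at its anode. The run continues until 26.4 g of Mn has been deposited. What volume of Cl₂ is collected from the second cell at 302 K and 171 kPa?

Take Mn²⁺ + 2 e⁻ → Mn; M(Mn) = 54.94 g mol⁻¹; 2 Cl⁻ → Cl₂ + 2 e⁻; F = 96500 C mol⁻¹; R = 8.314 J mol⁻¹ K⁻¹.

7.06 L

n(Mn) = 26.4 / 54.94 = 0.4805 mol, so n(e⁻) = 2 × 0.4805 = 0.9610 mol.
The cells are in series, so the same 0.9610 mol of electrons passes through the second cell.
2 Cl⁻ → Cl₂ + 2 e⁻ — 2 mol e⁻ per mol Cl₂, so n(Cl₂) = 0.9610/2 = 0.4805 mol.
V = nRT/P = (0.4805 × 8.314 × 302) / (171 × 10³) = 0.00706 m³ = 7.06 L.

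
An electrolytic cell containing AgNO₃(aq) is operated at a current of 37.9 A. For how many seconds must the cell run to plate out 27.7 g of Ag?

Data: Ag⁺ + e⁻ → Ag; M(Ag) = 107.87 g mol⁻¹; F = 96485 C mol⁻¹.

654 s

n(Ag) = m/M = 27.7 / 107.87 = 0.2568 mol.
Each Ag atom requires 1 electron, so n(e⁻) = 1 × 0.2568 = 0.2568 mol.
Q = n(e⁻)·F = 0.2568 × 96485 = 24780 C.
t = Q/I = 24780 / 37.90 A = 653.7 s.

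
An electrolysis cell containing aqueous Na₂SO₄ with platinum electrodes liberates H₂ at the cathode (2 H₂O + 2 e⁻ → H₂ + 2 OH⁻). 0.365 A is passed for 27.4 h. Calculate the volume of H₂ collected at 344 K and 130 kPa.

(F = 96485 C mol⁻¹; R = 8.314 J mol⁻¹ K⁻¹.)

4.10 L

Q = I·t = 0.3650 A × 98640 s = 36000 C.
n(e⁻) = Q/F = 36000 / 96485 = 0.3732 mol.
2 electrons are transferred per H₂ molecule, so n(H₂) = 0.3732 / 2 = 0.1866 mol.
V = nRT/P = (0.1866 × 8.314 × 344) / (130 × 10³ Pa) = 0.00410 m³ = 4.10 L.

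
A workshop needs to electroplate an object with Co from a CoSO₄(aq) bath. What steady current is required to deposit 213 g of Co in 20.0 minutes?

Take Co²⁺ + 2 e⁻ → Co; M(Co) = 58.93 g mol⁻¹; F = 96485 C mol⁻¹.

581 A

n(Co) = 213 / 58.93 = 3.614 mol.
n(e⁻) = 2 × 3.614 = 7.229 mol.
Q = n(e⁻)·F = 7.229 × 96485 = 697500 C.
I = Q/t = 697500 / 1200.0 s = 581 A.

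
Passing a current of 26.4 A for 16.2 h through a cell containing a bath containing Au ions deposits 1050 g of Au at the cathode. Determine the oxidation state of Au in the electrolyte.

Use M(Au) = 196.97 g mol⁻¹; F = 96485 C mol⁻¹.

Q = I·t = 26.40 A × 58320 s = 1540000 C, so n(e⁻) = 1540000/96485 = 15.96 mol.
n(Au) deposited = 1050 / 196.97 = 5.331 mol.
Electrons per atom = n(e⁻)/n(Au) = 15.96 / 5.331 = 2.99 ≈ 3, so the ion is Au³⁺.

+3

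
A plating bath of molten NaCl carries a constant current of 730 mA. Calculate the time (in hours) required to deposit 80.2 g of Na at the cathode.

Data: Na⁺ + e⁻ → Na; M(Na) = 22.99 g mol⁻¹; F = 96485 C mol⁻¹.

128 h

n(Na) = m/M = 80.2 / 22.99 = 3.488 mol.
Each Na atom requires 1 electron, so n(e⁻) = 1 × 3.488 = 3.488 mol.
Q = n(e⁻)·F = 3.488 × 96485 = 336600 C.
t = Q/I = 336600 / 0.7300 A = 461100 s = 128 h.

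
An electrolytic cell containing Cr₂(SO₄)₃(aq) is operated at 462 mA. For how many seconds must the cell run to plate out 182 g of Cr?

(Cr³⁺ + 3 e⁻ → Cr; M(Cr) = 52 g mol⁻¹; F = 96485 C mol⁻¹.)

2.19 × 10⁶ s

n(Cr) = m/M = 182 / 52 = 3.500 mol.
Each Cr atom requires 3 electrons, so n(e⁻) = 3 × 3.500 = 10.50 mol.
Q = n(e⁻)·F = 10.50 × 96485 = 1013000 C.
t = Q/I = 1013000 / 0.4620 A = 2193000 s.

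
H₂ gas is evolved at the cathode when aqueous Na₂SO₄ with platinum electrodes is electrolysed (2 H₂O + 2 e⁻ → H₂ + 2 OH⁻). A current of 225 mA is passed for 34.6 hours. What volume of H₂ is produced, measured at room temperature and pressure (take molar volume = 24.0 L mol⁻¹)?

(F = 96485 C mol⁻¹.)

3.49 L

Q = I·t = 0.2250 A × 124560 s = 28030 C.
n(e⁻) = Q/F = 28030 / 96485 = 0.2905 mol.
2 electrons are transferred per H₂ molecule, so n(H₂) = 0.2905 / 2 = 0.1452 mol.
V = n × V_m = 0.1452 × 24.0 = 3.49 L.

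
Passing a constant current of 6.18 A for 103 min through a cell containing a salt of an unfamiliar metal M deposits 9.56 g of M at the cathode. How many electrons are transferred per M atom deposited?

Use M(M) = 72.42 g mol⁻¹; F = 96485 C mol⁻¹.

Q = I·t = 6.180 A × 6180.0 s = 38190 C, so n(e⁻) = 38190/96485 = 0.3958 mol.
n(M) deposited = 9.56 / 72.42 = 0.1320 mol.
Electrons per atom = n(e⁻)/n(M) = 0.3958 / 0.1320 = 3.00 ≈ 3, so the ion is M³⁺.

3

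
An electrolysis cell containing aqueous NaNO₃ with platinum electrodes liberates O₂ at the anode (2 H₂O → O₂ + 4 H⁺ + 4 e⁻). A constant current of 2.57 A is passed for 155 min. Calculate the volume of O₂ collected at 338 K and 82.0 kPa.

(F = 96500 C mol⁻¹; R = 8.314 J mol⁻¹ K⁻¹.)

Q = I·t = 2.570 A × 9300.0 s = 23900 C.
n(e⁻) = Q/F = 23900 / 96500 = 0.2477 mol.
4 electrons are transferred per O₂ molecule, so n(O₂) = 0.2477 / 4 = 0.06192 mol.
V = nRT/P = (0.06192 × 8.314 × 338) / (82.0 × 10³ Pa) = 0.00212 m³ = 2.12 L.

2.12 L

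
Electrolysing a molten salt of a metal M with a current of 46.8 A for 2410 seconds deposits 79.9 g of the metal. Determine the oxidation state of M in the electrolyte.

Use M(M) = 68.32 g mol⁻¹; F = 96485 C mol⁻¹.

+1

Q = I·t = 46.80 A × 2410.0 s = 112800 C, so n(e⁻) = 112800/96485 = 1.169 mol.
n(M) deposited = 79.9 / 68.32 = 1.169 mol.
Electrons per atom = n(e⁻)/n(M) = 1.169 / 1.169 = 1.00 ≈ 1, so the ion is M⁺.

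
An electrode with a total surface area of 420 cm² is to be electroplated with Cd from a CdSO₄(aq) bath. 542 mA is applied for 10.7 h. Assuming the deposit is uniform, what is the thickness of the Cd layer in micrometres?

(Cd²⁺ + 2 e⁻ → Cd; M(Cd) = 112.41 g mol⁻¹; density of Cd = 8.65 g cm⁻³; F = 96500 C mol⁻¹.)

Q = I·t = 0.5420 × 38520 = 20880 C; n(e⁻) = 0.2164 mol.
n(Cd) = n(e⁻)/2 = 0.1082 mol, so m = 0.1082 × 112.41 = 12.16 g.
Volume = m/ρ = 12.16 / 8.65 = 1.406 cm³.
Thickness = V/A = 1.406 / 420 = 0.00335 cm = 33.5 μm.

33.5 μm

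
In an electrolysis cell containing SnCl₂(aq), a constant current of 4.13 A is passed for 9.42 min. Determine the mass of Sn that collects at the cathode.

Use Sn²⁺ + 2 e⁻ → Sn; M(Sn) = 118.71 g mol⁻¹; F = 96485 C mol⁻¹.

Q = I·t = 4.130 A × 565.20 s = 2334 C.
n(e⁻) = Q/F = 2334 / 96485 = 0.02419 mol.
Sn²⁺ + 2 e⁻ → Sn, so n(Sn) = n(e⁻)/2 = 0.01210 mol.
m = n·M = 0.01210 × 118.71 = 1.44 g.

1.44 g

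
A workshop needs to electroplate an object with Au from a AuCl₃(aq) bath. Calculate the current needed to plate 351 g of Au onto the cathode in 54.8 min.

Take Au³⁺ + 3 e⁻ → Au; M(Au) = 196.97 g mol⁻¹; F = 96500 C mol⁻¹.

n(Au) = 351 / 196.97 = 1.782 mol.
n(e⁻) = 3 × 1.782 = 5.346 mol.
Q = n(e⁻)·F = 5.346 × 96500 = 515900 C.
I = Q/t = 515900 / 3288.0 s = 157 A.

157 A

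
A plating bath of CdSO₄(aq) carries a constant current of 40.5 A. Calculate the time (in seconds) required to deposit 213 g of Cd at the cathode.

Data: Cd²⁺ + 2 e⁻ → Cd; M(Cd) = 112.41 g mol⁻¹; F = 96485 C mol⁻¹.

n(Cd) = m/M = 213 / 112.41 = 1.895 mol.
Each Cd atom requires 2 electrons, so n(e⁻) = 2 × 1.895 = 3.790 mol.
Q = n(e⁻)·F = 3.790 × 96485 = 365600 C.
t = Q/I = 365600 / 40.50 A = 9028 s.

9030 s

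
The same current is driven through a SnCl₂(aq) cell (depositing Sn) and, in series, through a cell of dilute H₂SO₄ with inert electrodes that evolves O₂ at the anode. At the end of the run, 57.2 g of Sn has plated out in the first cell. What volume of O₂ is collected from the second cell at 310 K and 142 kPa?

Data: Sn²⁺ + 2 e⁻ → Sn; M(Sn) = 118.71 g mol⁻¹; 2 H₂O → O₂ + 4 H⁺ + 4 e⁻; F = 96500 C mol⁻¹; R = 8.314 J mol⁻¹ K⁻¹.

4.37 L

n(Sn) = 57.2 / 118.71 = 0.4818 mol, so n(e⁻) = 2 × 0.4818 = 0.9637 mol.
The cells are in series, so the same 0.9637 mol of electrons passes through the second cell.
2 H₂O → O₂ + 4 H⁺ + 4 e⁻ — 4 mol e⁻ per mol O₂, so n(O₂) = 0.9637/4 = 0.2409 mol.
V = nRT/P = (0.2409 × 8.314 × 310) / (142 × 10³) = 0.00437 m³ = 4.37 L.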